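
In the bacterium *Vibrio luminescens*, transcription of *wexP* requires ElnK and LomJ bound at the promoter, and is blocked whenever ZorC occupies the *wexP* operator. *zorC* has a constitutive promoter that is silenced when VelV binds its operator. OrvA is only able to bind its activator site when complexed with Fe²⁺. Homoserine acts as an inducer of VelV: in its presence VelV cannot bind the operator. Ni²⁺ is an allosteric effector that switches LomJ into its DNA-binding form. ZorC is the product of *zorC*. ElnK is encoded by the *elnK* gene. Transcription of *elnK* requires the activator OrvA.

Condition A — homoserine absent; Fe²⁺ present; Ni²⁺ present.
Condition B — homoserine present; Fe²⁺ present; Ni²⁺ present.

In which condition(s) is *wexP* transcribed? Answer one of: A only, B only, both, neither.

Condition A:
Homoserine is absent, so VelV is active.
With repressor VelV bound, *zorC* is not transcribed.
So ZorC is not produced.
Fe²⁺ is present, so OrvA is active.
No repressor is bound and OrvA is active, so *elnK* is transcribed.
So ElnK is produced and active.
Ni²⁺ is present, so LomJ is active.
No repressor is bound and ElnK and LomJ are active, so *wexP* is transcribed.
→ *wexP* is ON in A.
Condition B:
Homoserine is present, so VelV is inactive.
With no repressor bound, *zorC* is transcribed.
So ZorC is produced and active.
Fe²⁺ is present, so OrvA is active.
No repressor is bound and OrvA is active, so *elnK* is transcribed.
So ElnK is produced and active.
Ni²⁺ is present, so LomJ is active.
With repressor ZorC bound, *wexP* is not transcribed.
→ *wexP* is OFF in B.

A only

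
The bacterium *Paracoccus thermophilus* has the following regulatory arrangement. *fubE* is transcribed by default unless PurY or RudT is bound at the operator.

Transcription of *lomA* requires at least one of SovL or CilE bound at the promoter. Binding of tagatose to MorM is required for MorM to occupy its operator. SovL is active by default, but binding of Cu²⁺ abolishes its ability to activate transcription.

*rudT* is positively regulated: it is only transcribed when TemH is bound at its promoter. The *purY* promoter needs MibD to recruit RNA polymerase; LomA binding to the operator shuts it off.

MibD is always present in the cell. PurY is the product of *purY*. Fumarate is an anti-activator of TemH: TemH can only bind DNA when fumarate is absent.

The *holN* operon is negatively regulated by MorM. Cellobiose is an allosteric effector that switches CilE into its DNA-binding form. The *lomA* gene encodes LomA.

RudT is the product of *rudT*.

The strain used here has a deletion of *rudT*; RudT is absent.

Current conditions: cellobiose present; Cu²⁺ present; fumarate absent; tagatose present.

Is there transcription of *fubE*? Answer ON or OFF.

Cu²⁺ is present, so SovL is inactive.
Cellobiose is present, so CilE is active.
Activator CilE is present, so *lomA* is transcribed.
So LomA is produced and active.
MibD is produced constitutively and is active.
With repressor LomA bound, *purY* is not transcribed.
So PurY is not produced.
RudT is non-functional in this strain, so it has no effect.
With no repressor bound, *fubE* is transcribed.

ON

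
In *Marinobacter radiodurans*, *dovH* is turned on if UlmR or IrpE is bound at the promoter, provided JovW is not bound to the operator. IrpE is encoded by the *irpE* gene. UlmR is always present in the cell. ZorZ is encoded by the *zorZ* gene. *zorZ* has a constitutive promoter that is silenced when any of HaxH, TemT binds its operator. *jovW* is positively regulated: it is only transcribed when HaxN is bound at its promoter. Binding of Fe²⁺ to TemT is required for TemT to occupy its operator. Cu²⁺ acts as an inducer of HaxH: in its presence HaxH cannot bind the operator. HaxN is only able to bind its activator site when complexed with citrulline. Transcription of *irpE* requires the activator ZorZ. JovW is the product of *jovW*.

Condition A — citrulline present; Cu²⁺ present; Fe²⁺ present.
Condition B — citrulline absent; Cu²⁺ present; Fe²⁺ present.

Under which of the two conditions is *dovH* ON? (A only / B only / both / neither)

Condition A:
UlmR is produced constitutively and is active.
Citrulline is present, so HaxN is active.
No repressor is bound and HaxN is active, so *jovW* is transcribed.
So JovW is produced and active.
Cu²⁺ is present, so HaxH is inactive.
Fe²⁺ is present, so TemT is active.
With repressor TemT bound, *zorZ* is not transcribed.
So ZorZ is not produced.
Required activator ZorZ is absent, so *irpE* is not transcribed.
So IrpE is not produced.
With repressor JovW bound, *dovH* is not transcribed.
→ *dovH* is OFF in A.
Condition B:
UlmR is produced constitutively and is active.
Citrulline is absent, so HaxN is inactive.
Required activator HaxN is absent, so *jovW* is not transcribed.
So JovW is not produced.
Cu²⁺ is present, so HaxH is inactive.
Fe²⁺ is present, so TemT is active.
With repressor TemT bound, *zorZ* is not transcribed.
So ZorZ is not produced.
Required activator ZorZ is absent, so *irpE* is not transcribed.
So IrpE is not produced.
Activator UlmR is present, so *dovH* is transcribed.
→ *dovH* is ON in B.

B only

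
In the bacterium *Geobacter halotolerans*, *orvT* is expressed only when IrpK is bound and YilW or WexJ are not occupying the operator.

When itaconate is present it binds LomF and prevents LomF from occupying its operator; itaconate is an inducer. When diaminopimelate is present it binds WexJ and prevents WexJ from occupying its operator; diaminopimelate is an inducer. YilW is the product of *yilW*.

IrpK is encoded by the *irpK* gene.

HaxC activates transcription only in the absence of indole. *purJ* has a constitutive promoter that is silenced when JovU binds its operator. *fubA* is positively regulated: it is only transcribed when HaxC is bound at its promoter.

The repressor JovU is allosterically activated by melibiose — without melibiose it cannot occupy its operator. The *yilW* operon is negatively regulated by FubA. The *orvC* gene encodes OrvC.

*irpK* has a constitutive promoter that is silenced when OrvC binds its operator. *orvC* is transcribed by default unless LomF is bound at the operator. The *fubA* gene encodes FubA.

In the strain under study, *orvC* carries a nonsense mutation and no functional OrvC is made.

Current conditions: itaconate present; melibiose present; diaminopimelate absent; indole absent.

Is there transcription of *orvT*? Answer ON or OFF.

Indole is absent, so HaxC is active.
No repressor is bound and HaxC is active, so *fubA* is transcribed.
So FubA is produced and active.
With repressor FubA bound, *yilW* is not transcribed.
So YilW is not produced.
Diaminopimelate is absent, so WexJ is active.
OrvC is non-functional in this strain, so it has no effect.
With no repressor bound, *irpK* is transcribed.
So IrpK is produced and active.
With repressor WexJ bound, *orvT* is not transcribed.

OFF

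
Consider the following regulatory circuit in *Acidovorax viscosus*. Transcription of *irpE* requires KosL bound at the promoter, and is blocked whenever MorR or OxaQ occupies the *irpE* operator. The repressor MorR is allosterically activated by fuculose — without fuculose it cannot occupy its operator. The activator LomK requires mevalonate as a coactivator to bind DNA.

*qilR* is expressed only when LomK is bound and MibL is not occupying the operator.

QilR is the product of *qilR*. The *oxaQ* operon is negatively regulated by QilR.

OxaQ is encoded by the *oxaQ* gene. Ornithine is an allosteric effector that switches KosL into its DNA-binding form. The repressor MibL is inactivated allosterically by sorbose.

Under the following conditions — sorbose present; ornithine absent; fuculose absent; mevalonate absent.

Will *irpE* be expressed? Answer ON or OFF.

Fuculose is absent, so MorR is inactive.
Ornithine is absent, so KosL is inactive.
Mevalonate is absent, so LomK is inactive.
Sorbose is present, so MibL is inactive.
Required activator LomK is absent, so *qilR* is not transcribed.
So QilR is not produced.
With no repressor bound, *oxaQ* is transcribed.
So OxaQ is produced and active.
With repressor OxaQ bound, *irpE* is not transcribed.

OFF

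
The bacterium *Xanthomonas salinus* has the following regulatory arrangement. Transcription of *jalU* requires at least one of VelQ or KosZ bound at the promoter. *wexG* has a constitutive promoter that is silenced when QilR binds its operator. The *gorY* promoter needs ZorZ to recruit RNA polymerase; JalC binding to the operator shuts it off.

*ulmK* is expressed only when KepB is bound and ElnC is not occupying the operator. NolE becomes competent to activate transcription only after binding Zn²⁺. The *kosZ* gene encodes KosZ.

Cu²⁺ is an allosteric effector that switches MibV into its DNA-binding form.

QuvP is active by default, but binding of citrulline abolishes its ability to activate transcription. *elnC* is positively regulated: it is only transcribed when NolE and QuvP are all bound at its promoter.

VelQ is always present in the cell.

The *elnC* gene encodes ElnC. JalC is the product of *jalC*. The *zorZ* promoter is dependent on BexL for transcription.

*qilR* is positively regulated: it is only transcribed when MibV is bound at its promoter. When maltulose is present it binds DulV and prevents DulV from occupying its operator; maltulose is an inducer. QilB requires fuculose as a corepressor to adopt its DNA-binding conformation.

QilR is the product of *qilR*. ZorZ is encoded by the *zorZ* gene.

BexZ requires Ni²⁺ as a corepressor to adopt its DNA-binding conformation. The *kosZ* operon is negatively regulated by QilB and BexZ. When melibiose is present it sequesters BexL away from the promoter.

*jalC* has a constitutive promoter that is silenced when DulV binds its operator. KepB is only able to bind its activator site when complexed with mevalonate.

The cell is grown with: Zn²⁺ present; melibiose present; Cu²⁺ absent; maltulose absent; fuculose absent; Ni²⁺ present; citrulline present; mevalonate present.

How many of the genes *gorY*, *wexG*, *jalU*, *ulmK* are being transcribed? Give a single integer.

Melibiose is present, so BexL is inactive.
Required activator BexL is absent, so *zorZ* is not transcribed.
So ZorZ is not produced.
Maltulose is absent, so DulV is active.
With repressor DulV bound, *jalC* is not transcribed.
So JalC is not produced.
Required activator ZorZ is absent, so *gorY* is not transcribed.
→ *gorY* is OFF.
Cu²⁺ is absent, so MibV is inactive.
Required activator MibV is absent, so *qilR* is not transcribed.
So QilR is not produced.
With no repressor bound, *wexG* is transcribed.
→ *wexG* is ON.
VelQ is produced constitutively and is active.
Fuculose is absent, so QilB is inactive.
Ni²⁺ is present, so BexZ is active.
With repressor BexZ bound, *kosZ* is not transcribed.
So KosZ is not produced.
Activator VelQ is present, so *jalU* is transcribed.
→ *jalU* is ON.
Zn²⁺ is present, so NolE is active.
Citrulline is present, so QuvP is inactive.
Required activator QuvP is absent, so *elnC* is not transcribed.
So ElnC is not produced.
Mevalonate is present, so KepB is active.
No repressor is bound and KepB is active, so *ulmK* is transcribed.
→ *ulmK* is ON.
3 of the 4 genes are transcribed.

3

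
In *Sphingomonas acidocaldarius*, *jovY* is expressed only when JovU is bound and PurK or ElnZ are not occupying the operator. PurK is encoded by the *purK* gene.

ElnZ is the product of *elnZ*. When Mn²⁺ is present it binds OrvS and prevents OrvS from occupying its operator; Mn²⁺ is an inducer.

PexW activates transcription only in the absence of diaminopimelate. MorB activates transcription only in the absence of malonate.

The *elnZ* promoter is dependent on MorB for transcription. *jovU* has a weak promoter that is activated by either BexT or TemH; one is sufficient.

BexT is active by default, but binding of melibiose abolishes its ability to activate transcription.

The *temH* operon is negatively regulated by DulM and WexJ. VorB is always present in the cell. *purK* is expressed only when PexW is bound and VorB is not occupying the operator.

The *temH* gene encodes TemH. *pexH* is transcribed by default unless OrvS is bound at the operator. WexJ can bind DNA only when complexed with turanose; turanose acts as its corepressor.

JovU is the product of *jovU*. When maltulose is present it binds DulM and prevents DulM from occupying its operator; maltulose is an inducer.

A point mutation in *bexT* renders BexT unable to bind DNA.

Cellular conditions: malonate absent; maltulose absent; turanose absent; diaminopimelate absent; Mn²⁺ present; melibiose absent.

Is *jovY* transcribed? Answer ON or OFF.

OFF

Diaminopimelate is absent, so PexW is active.
VorB is produced constitutively and is active.
With repressor VorB bound, *purK* is not transcribed.
So PurK is not produced.
BexT is non-functional in this strain, so it has no effect.
Maltulose is absent, so DulM is active.
Turanose is absent, so WexJ is inactive.
With repressor DulM bound, *temH* is not transcribed.
So TemH is not produced.
No activator is available at the *jovU* promoter, so *jovU* is not transcribed.
So JovU is not produced.
Malonate is absent, so MorB is active.
No repressor is bound and MorB is active, so *elnZ* is transcribed.
So ElnZ is produced and active.
With repressor ElnZ bound, *jovY* is not transcribed.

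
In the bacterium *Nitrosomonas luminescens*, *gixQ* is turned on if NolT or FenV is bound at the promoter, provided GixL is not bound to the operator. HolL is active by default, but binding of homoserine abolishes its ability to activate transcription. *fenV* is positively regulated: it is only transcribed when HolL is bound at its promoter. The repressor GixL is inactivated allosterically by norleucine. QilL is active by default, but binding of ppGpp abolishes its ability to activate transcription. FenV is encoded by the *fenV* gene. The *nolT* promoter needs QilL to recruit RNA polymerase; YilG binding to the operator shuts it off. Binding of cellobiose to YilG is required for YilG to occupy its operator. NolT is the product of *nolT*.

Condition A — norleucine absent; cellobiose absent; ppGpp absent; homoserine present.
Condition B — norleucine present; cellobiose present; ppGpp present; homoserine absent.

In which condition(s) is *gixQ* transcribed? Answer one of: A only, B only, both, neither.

Condition A:
Norleucine is absent, so GixL is active.
Cellobiose is absent, so YilG is inactive.
ppGpp is absent, so QilL is active.
No repressor is bound and QilL is active, so *nolT* is transcribed.
So NolT is produced and active.
Homoserine is present, so HolL is inactive.
Required activator HolL is absent, so *fenV* is not transcribed.
So FenV is not produced.
With repressor GixL bound, *gixQ* is not transcribed.
→ *gixQ* is OFF in A.
Condition B:
Norleucine is present, so GixL is inactive.
Cellobiose is present, so YilG is active.
ppGpp is present, so QilL is inactive.
With repressor YilG bound, *nolT* is not transcribed.
So NolT is not produced.
Homoserine is absent, so HolL is active.
No repressor is bound and HolL is active, so *fenV* is transcribed.
So FenV is produced and active.
Activator FenV is present, so *gixQ* is transcribed.
→ *gixQ* is ON in B.

B only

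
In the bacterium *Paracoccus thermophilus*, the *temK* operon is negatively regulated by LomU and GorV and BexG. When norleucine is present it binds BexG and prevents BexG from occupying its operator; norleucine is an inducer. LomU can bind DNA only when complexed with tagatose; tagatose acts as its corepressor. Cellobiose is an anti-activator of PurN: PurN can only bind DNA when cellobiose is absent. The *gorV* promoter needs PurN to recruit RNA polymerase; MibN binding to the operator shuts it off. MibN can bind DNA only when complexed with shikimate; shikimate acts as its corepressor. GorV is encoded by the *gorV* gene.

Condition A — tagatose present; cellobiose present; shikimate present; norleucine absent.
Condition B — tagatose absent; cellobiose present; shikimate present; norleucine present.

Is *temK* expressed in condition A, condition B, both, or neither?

Condition A:
Tagatose is present, so LomU is active.
Cellobiose is present, so PurN is inactive.
Shikimate is present, so MibN is active.
With repressor MibN bound, *gorV* is not transcribed.
So GorV is not produced.
Norleucine is absent, so BexG is active.
With repressor LomU bound, *temK* is not transcribed.
→ *temK* is OFF in A.
Condition B:
Tagatose is absent, so LomU is inactive.
Cellobiose is present, so PurN is inactive.
Shikimate is present, so MibN is active.
With repressor MibN bound, *gorV* is not transcribed.
So GorV is not produced.
Norleucine is present, so BexG is inactive.
With no repressor bound, *temK* is transcribed.
→ *temK* is ON in B.

B only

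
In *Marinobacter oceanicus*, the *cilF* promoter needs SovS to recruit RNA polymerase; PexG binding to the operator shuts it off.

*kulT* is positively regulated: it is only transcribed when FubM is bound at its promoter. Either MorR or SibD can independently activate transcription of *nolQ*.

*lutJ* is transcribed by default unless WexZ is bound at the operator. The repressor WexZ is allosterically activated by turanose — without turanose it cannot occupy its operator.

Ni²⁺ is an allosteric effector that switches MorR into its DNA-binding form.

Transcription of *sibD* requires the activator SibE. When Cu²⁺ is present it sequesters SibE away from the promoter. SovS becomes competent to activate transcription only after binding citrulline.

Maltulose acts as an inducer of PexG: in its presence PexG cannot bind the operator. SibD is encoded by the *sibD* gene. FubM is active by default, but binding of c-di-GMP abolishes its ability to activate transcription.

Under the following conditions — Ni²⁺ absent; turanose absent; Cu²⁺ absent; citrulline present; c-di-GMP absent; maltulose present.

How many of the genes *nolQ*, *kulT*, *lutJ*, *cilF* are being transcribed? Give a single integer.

Ni²⁺ is absent, so MorR is inactive.
Cu²⁺ is absent, so SibE is active.
No repressor is bound and SibE is active, so *sibD* is transcribed.
So SibD is produced and active.
Activator SibD is present, so *nolQ* is transcribed.
→ *nolQ* is ON.
c-di-GMP is absent, so FubM is active.
No repressor is bound and FubM is active, so *kulT* is transcribed.
→ *kulT* is ON.
Turanose is absent, so WexZ is inactive.
With no repressor bound, *lutJ* is transcribed.
→ *lutJ* is ON.
Citrulline is present, so SovS is active.
Maltulose is present, so PexG is inactive.
No repressor is bound and SovS is active, so *cilF* is transcribed.
→ *cilF* is ON.
4 of the 4 genes are transcribed.

4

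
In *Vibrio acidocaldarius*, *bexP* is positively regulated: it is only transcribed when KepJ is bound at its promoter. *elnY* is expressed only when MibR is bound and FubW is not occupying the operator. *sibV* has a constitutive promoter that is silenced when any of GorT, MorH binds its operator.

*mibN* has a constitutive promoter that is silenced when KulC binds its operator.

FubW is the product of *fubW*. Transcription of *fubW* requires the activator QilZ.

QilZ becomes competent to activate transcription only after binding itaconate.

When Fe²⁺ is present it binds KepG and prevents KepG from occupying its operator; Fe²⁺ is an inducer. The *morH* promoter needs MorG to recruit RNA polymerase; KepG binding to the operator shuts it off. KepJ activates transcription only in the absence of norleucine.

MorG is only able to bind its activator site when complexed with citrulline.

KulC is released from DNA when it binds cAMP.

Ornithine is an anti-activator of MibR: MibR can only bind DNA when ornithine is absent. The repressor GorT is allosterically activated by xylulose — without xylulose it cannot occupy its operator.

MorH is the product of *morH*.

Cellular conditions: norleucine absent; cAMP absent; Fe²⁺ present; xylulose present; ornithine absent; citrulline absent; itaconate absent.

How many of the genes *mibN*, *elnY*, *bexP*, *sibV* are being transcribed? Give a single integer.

2

cAMP is absent, so KulC is active.
With repressor KulC bound, *mibN* is not transcribed.
→ *mibN* is OFF.
Ornithine is absent, so MibR is active.
Itaconate is absent, so QilZ is inactive.
Required activator QilZ is absent, so *fubW* is not transcribed.
So FubW is not produced.
No repressor is bound and MibR is active, so *elnY* is transcribed.
→ *elnY* is ON.
Norleucine is absent, so KepJ is active.
No repressor is bound and KepJ is active, so *bexP* is transcribed.
→ *bexP* is ON.
Xylulose is present, so GorT is active.
Fe²⁺ is present, so KepG is inactive.
Citrulline is absent, so MorG is inactive.
Required activator MorG is absent, so *morH* is not transcribed.
So MorH is not produced.
With repressor GorT bound, *sibV* is not transcribed.
→ *sibV* is OFF.
2 of the 4 genes are transcribed.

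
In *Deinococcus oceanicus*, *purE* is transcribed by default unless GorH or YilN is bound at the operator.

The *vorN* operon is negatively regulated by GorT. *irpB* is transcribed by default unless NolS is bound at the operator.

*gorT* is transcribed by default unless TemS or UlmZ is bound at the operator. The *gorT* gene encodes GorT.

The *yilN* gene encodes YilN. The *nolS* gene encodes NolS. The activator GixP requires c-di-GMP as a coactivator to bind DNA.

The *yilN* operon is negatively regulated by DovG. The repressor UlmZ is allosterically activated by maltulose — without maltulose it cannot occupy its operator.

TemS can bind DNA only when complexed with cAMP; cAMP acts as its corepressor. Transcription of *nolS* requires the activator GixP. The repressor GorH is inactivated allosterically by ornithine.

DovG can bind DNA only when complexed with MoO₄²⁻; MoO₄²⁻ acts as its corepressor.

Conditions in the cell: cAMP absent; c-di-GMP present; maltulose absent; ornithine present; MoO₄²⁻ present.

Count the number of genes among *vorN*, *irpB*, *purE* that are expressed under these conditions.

1

cAMP is absent, so TemS is inactive.
Maltulose is absent, so UlmZ is inactive.
With no repressor bound, *gorT* is transcribed.
So GorT is produced and active.
With repressor GorT bound, *vorN* is not transcribed.
→ *vorN* is OFF.
c-di-GMP is present, so GixP is active.
No repressor is bound and GixP is active, so *nolS* is transcribed.
So NolS is produced and active.
With repressor NolS bound, *irpB* is not transcribed.
→ *irpB* is OFF.
Ornithine is present, so GorH is inactive.
MoO₄²⁻ is present, so DovG is active.
With repressor DovG bound, *yilN* is not transcribed.
So YilN is not produced.
With no repressor bound, *purE* is transcribed.
→ *purE* is ON.
1 of the 3 genes is transcribed.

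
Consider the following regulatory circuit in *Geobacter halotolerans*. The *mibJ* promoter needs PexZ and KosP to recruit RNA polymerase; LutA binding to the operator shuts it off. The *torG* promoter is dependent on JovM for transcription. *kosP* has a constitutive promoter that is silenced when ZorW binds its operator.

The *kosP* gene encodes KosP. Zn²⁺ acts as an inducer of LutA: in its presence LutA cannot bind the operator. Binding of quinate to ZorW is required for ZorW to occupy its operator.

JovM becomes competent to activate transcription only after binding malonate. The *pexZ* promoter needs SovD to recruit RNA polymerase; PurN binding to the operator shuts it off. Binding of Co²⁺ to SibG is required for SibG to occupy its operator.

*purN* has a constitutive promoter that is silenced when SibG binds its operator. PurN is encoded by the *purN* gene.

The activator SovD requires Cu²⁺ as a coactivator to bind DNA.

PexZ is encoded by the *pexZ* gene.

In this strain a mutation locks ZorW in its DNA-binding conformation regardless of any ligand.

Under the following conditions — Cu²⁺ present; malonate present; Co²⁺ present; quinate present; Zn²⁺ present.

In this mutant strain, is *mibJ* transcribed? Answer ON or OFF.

Cu²⁺ is present, so SovD is active.
Co²⁺ is present, so SibG is active.
With repressor SibG bound, *purN* is not transcribed.
So PurN is not produced.
No repressor is bound and SovD is active, so *pexZ* is transcribed.
So PexZ is produced and active.
ZorW is constitutively active in this strain.
With repressor ZorW bound, *kosP* is not transcribed.
So KosP is not produced.
Zn²⁺ is present, so LutA is inactive.
Required activator KosP is absent, so *mibJ* is not transcribed.

OFF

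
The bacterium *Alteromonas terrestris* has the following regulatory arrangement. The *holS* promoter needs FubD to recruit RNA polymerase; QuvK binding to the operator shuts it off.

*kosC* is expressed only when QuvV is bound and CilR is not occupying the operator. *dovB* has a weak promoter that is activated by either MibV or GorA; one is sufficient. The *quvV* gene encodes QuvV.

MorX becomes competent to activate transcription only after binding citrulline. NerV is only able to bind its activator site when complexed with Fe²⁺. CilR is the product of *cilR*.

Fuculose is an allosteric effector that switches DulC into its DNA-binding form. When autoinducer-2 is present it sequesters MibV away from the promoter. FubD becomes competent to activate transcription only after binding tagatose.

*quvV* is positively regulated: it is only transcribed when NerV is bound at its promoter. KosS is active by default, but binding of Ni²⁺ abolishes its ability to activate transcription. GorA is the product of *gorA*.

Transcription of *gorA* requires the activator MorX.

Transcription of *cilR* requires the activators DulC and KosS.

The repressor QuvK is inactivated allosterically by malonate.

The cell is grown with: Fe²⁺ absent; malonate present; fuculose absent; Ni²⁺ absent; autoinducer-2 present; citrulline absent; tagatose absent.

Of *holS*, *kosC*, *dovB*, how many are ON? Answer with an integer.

Tagatose is absent, so FubD is inactive.
Malonate is present, so QuvK is inactive.
Required activator FubD is absent, so *holS* is not transcribed.
→ *holS* is OFF.
Fe²⁺ is absent, so NerV is inactive.
Required activator NerV is absent, so *quvV* is not transcribed.
So QuvV is not produced.
Fuculose is absent, so DulC is inactive.
Ni²⁺ is absent, so KosS is active.
Required activator DulC is absent, so *cilR* is not transcribed.
So CilR is not produced.
Required activator QuvV is absent, so *kosC* is not transcribed.
→ *kosC* is OFF.
Autoinducer-2 is present, so MibV is inactive.
Citrulline is absent, so MorX is inactive.
Required activator MorX is absent, so *gorA* is not transcribed.
So GorA is not produced.
No activator is available at the *dovB* promoter, so *dovB* is not transcribed.
→ *dovB* is OFF.
0 of the 3 genes are transcribed.

0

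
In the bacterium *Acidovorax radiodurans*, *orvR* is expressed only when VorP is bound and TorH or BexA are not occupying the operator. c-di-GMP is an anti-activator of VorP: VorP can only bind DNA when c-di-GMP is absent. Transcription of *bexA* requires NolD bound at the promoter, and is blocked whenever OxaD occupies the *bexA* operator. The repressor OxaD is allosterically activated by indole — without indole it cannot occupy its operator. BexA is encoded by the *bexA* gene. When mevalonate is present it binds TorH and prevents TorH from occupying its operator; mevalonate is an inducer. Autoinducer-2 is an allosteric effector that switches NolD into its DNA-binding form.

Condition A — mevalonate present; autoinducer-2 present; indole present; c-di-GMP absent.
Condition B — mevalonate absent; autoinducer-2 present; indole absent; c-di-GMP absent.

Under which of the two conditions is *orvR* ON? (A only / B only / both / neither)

Condition A:
Mevalonate is present, so TorH is inactive.
Autoinducer-2 is present, so NolD is active.
Indole is present, so OxaD is active.
With repressor OxaD bound, *bexA* is not transcribed.
So BexA is not produced.
c-di-GMP is absent, so VorP is active.
No repressor is bound and VorP is active, so *orvR* is transcribed.
→ *orvR* is ON in A.
Condition B:
Mevalonate is absent, so TorH is active.
Autoinducer-2 is present, so NolD is active.
Indole is absent, so OxaD is inactive.
No repressor is bound and NolD is active, so *bexA* is transcribed.
So BexA is produced and active.
c-di-GMP is absent, so VorP is active.
With repressor TorH bound, *orvR* is not transcribed.
→ *orvR* is OFF in B.

A only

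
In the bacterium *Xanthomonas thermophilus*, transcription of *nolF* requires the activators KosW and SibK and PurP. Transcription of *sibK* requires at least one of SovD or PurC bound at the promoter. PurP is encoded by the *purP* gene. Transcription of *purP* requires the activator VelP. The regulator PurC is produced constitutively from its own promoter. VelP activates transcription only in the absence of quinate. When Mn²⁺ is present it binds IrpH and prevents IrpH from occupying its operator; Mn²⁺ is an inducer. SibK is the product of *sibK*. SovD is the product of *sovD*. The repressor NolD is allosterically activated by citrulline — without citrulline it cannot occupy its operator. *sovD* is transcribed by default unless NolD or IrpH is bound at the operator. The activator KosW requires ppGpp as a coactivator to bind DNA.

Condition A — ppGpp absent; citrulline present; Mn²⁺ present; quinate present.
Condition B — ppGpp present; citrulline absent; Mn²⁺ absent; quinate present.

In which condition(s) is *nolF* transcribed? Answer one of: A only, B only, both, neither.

Condition A:
ppGpp is absent, so KosW is inactive.
Citrulline is present, so NolD is active.
Mn²⁺ is present, so IrpH is inactive.
With repressor NolD bound, *sovD* is not transcribed.
So SovD is not produced.
PurC is produced constitutively and is active.
Activator PurC is present, so *sibK* is transcribed.
So SibK is produced and active.
Quinate is present, so VelP is inactive.
Required activator VelP is absent, so *purP* is not transcribed.
So PurP is not produced.
Required activator KosW is absent, so *nolF* is not transcribed.
→ *nolF* is OFF in A.
Condition B:
ppGpp is present, so KosW is active.
Citrulline is absent, so NolD is inactive.
Mn²⁺ is absent, so IrpH is active.
With repressor IrpH bound, *sovD* is not transcribed.
So SovD is not produced.
PurC is produced constitutively and is active.
Activator PurC is present, so *sibK* is transcribed.
So SibK is produced and active.
Quinate is present, so VelP is inactive.
Required activator VelP is absent, so *purP* is not transcribed.
So PurP is not produced.
Required activator PurP is absent, so *nolF* is not transcribed.
→ *nolF* is OFF in B.

neither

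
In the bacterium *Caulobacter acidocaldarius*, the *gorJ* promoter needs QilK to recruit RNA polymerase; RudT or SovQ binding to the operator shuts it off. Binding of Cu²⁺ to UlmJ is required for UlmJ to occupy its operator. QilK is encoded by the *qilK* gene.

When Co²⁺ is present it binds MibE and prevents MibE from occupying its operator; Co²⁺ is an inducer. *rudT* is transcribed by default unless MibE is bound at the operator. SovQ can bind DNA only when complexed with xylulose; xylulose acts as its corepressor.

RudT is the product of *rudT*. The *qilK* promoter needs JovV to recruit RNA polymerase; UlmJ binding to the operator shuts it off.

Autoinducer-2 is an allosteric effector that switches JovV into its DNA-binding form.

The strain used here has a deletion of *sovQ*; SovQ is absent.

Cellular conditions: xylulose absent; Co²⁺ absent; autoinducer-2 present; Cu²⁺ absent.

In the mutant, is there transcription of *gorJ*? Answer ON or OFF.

ON

Co²⁺ is absent, so MibE is active.
With repressor MibE bound, *rudT* is not transcribed.
So RudT is not produced.
SovQ is non-functional in this strain, so it has no effect.
Autoinducer-2 is present, so JovV is active.
Cu²⁺ is absent, so UlmJ is inactive.
No repressor is bound and JovV is active, so *qilK* is transcribed.
So QilK is produced and active.
No repressor is bound and QilK is active, so *gorJ* is transcribed.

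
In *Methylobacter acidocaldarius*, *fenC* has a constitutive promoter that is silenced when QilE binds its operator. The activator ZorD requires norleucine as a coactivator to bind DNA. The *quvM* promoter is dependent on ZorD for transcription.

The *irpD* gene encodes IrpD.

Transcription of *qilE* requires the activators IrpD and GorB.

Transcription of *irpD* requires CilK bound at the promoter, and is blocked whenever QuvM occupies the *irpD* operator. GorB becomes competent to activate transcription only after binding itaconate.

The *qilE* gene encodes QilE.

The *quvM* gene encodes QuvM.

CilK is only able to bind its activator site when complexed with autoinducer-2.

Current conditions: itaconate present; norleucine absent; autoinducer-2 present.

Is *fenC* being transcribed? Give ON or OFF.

OFF

Norleucine is absent, so ZorD is inactive.
Required activator ZorD is absent, so *quvM* is not transcribed.
So QuvM is not produced.
Autoinducer-2 is present, so CilK is active.
No repressor is bound and CilK is active, so *irpD* is transcribed.
So IrpD is produced and active.
Itaconate is present, so GorB is active.
No repressor is bound and IrpD and GorB are active, so *qilE* is transcribed.
So QilE is produced and active.
With repressor QilE bound, *fenC* is not transcribed.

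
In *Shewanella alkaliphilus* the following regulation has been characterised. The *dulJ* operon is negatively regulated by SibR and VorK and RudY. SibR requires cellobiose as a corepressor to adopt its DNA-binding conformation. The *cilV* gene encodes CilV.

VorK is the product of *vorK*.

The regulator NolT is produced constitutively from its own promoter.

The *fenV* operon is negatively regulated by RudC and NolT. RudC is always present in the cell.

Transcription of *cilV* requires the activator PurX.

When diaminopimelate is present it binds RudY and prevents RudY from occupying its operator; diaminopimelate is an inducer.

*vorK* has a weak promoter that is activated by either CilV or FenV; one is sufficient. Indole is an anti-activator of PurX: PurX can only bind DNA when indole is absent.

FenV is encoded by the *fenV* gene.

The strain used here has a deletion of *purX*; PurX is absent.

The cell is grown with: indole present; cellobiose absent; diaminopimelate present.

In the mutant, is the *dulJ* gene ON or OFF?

Cellobiose is absent, so SibR is inactive.
PurX is non-functional in this strain, so it has no effect.
Required activator PurX is absent, so *cilV* is not transcribed.
So CilV is not produced.
RudC is produced constitutively and is active.
NolT is produced constitutively and is active.
With repressor RudC bound, *fenV* is not transcribed.
So FenV is not produced.
No activator is available at the *vorK* promoter, so *vorK* is not transcribed.
So VorK is not produced.
Diaminopimelate is present, so RudY is inactive.
With no repressor bound, *dulJ* is transcribed.

ON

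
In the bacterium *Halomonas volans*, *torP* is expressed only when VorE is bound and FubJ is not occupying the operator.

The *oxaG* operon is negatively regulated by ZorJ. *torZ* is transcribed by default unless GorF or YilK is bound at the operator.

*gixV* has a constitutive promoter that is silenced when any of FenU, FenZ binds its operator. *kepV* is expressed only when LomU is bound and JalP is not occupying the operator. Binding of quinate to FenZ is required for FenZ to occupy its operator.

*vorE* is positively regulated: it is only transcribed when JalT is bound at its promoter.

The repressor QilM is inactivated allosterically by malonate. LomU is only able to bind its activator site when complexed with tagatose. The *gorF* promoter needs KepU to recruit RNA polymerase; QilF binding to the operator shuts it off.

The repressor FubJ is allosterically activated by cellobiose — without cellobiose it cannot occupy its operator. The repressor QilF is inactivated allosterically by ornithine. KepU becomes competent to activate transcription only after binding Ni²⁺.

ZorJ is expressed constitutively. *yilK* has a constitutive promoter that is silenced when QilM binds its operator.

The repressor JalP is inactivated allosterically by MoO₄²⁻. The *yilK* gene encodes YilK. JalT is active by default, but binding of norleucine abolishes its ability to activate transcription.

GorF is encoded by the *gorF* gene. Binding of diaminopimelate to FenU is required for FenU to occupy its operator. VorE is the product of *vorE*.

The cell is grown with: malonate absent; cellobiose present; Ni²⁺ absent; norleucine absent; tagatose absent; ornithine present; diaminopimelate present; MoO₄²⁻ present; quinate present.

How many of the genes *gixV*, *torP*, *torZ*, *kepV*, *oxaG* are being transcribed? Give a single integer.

1

Diaminopimelate is present, so FenU is active.
Quinate is present, so FenZ is active.
With repressor FenU bound, *gixV* is not transcribed.
→ *gixV* is OFF.
Norleucine is absent, so JalT is active.
No repressor is bound and JalT is active, so *vorE* is transcribed.
So VorE is produced and active.
Cellobiose is present, so FubJ is active.
With repressor FubJ bound, *torP* is not transcribed.
→ *torP* is OFF.
Ni²⁺ is absent, so KepU is inactive.
Ornithine is present, so QilF is inactive.
Required activator KepU is absent, so *gorF* is not transcribed.
So GorF is not produced.
Malonate is absent, so QilM is active.
With repressor QilM bound, *yilK* is not transcribed.
So YilK is not produced.
With no repressor bound, *torZ* is transcribed.
→ *torZ* is ON.
Tagatose is absent, so LomU is inactive.
MoO₄²⁻ is present, so JalP is inactive.
Required activator LomU is absent, so *kepV* is not transcribed.
→ *kepV* is OFF.
ZorJ is produced constitutively and is active.
With repressor ZorJ bound, *oxaG* is not transcribed.
→ *oxaG* is OFF.
1 of the 5 genes is transcribed.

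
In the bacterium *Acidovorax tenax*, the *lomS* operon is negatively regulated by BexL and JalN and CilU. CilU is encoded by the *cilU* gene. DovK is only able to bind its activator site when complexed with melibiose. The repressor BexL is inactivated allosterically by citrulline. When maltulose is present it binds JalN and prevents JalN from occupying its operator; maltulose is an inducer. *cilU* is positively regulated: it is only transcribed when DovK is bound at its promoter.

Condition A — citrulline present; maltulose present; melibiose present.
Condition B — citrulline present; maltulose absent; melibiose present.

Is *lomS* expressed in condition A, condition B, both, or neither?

neither

Condition A:
Citrulline is present, so BexL is inactive.
Maltulose is present, so JalN is inactive.
Melibiose is present, so DovK is active.
No repressor is bound and DovK is active, so *cilU* is transcribed.
So CilU is produced and active.
With repressor CilU bound, *lomS* is not transcribed.
→ *lomS* is OFF in A.
Condition B:
Citrulline is present, so BexL is inactive.
Maltulose is absent, so JalN is active.
Melibiose is present, so DovK is active.
No repressor is bound and DovK is active, so *cilU* is transcribed.
So CilU is produced and active.
With repressor JalN bound, *lomS* is not transcribed.
→ *lomS* is OFF in B.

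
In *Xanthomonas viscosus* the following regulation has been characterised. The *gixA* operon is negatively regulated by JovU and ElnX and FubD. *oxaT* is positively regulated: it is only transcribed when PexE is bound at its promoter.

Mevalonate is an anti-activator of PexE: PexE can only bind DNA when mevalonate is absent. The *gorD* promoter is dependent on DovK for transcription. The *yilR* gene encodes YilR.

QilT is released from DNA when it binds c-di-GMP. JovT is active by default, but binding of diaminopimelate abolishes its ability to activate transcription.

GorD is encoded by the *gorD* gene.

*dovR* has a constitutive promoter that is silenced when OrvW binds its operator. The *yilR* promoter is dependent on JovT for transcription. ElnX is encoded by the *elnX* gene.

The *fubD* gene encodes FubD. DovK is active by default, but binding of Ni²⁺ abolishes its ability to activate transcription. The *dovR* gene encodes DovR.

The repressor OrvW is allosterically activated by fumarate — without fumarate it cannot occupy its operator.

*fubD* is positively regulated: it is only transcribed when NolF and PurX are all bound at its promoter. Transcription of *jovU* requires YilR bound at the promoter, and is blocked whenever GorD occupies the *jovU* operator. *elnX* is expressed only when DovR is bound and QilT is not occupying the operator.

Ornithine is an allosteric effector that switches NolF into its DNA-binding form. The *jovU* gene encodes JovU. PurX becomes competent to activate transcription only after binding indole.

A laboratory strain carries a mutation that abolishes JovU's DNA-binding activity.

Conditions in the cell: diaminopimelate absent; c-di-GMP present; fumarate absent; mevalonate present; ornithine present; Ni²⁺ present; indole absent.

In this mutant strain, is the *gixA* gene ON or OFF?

JovU is non-functional in this strain, so it has no effect.
c-di-GMP is present, so QilT is inactive.
Fumarate is absent, so OrvW is inactive.
With no repressor bound, *dovR* is transcribed.
So DovR is produced and active.
No repressor is bound and DovR is active, so *elnX* is transcribed.
So ElnX is produced and active.
Ornithine is present, so NolF is active.
Indole is absent, so PurX is inactive.
Required activator PurX is absent, so *fubD* is not transcribed.
So FubD is not produced.
With repressor ElnX bound, *gixA* is not transcribed.

OFF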